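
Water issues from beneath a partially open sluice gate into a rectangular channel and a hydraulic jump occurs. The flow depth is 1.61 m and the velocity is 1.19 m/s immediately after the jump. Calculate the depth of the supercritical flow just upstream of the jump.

y₁ = 0.250 m

Fr₂ = V₂/√(g·y₂) = 1.19/√(9.81×1.61) = 0.299.
Since the conjugate-depth ratio holds either way, y₁/y₂ = ½[√(1 + 8Fr₂²) − 1] = ½[√1.717 − 1] = 0.155.
y₁ = 0.155 × 1.61 = 0.250 m.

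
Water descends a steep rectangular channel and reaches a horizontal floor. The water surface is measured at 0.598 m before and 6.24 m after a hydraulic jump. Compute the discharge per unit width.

For a rectangular channel the momentum equation gives q² = ½·g·y₁·y₂·(y₁ + y₂) = ½×9.81×0.598×6.24×6.84 = 125.
q = √125 = 11.2 m²/s.

q = 11.2 m²/s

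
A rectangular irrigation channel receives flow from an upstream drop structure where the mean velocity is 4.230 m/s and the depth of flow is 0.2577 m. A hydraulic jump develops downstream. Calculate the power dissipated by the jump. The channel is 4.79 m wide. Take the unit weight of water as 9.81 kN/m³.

Fr₁ = V₁/√(g·y₁) = 4.230/√(9.81×0.2577) = 2.660.
Conjugate-depth relation: y₂/y₁ = ½[√(1 + 8Fr₁²) − 1] = ½[√57.622 − 1] = 3.295.
y₂ = 3.295 × 0.2577 = 0.8492 m.
q = V₁·y₁ = 4.230 × 0.2577 = 1.090 m²/s. V₂ = q/y₂ = 1.090/0.8492 = 1.284 m/s. E₁ = y₁ + V₁²/2g = 1.170 m; E₂ = y₂ + V₂²/2g = 0.9332 m. ΔE = E₁ − E₂ = 0.2365 m.
Q = q·b = 1.090 × 4.79 = 5.221 m³/s. P = γ·Q·ΔE = 9.81 × 5.221 × 0.2365 = 12.11 kW.

P = 12.11 kW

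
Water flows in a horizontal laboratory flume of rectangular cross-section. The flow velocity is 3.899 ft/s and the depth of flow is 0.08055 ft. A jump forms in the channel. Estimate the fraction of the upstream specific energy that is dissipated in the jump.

Fr₁ = V₁/√(g·y₁) = 3.899/√(32.2×0.08055) = 2.421.
Sequent-depth ratio: y₂/y₁ = ½[√(1 + 8Fr₁²) − 1] = ½[√47.889 − 1] = 2.960.
y₂ = 2.960 × 0.08055 = 0.2384 ft.
E₁ = y₁ + V₁²/2g = 0.3166 ft. ΔE = (y₂ − y₁)³/(4y₁y₂) = 0.05123 ft. ΔE/E₁ = 0.05123/0.3166 = 0.162.

ΔE/E₁ = 0.162 (16.2%)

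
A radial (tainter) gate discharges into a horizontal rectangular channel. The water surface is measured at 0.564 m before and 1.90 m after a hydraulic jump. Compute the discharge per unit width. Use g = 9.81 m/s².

q = 3.60 m²/s

For a rectangular channel the momentum equation gives q² = ½·g·y₁·y₂·(y₁ + y₂) = ½×9.81×0.564×1.90×2.46 = 13.0.
q = √13.0 = 3.60 m²/s.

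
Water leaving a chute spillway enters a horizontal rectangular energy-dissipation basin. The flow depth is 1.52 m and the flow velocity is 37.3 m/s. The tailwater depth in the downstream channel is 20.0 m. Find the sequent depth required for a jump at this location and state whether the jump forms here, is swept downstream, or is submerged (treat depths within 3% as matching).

Fr₁ = V₁/√(g·y₁) = 37.3/√(9.81×1.52) = 9.66.
From the momentum equation for a rectangular channel, y₂/y₁ = ½[√(1 + 8Fr₁²) − 1] = ½[√747.4 − 1] = 13.2.
y₂ = 13.2 × 1.52 = 20.0 m.
Tailwater y_tw = 20.0 m: y_tw ≈ y₂, so the jump forms here.

y₂ = 20.0 m; the jump forms here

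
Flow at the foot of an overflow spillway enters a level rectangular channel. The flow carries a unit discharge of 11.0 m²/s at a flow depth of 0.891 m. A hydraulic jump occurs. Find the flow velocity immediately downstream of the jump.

V₂ = 2.28 m/s

V₁ = q/y₁ = 11.0/0.891 = 12.3 m/s. Fr₁ = V₁/√(g·y₁) = 12.3/√(9.81×0.891) = 4.18.
Conjugate-depth relation: y₂/y₁ = ½[√(1 + 8Fr₁²) − 1] = ½[√140.5 − 1] = 5.43.
y₂ = 5.43 × 0.891 = 4.84 m.
V₂ = q/y₂ = 11.0/4.84 = 2.28 m/s.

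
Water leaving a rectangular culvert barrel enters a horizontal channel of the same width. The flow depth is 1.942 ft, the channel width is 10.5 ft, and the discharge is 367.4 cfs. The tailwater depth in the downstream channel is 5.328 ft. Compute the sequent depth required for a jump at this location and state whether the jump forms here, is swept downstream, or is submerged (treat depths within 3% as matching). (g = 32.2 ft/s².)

q = Q/b = 367.4/10.5 = 34.99 ft²/s; V₁ = q/y₁ = 18.02 ft/s. Fr₁ = V₁/√(g·y₁) = 2.278.
By Bélanger, y₂/y₁ = ½[√(1 + 8Fr₁²) − 1] = ½[√42.532 − 1] = 2.761.
y₂ = 2.761 × 1.942 = 5.362 ft.
Tailwater y_tw = 5.328 ft: y_tw ≈ y₂, so the jump forms here.

y₂ = 5.362 ft; the jump forms here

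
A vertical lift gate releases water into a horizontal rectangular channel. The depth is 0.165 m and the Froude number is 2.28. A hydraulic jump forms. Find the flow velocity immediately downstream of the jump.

Fr₁ = 2.28 (given).
Conjugate-depth relation: y₂/y₁ = ½[√(1 + 8Fr₁²) − 1] = ½[√42.59 − 1] = 2.76.
y₂ = 2.76 × 0.165 = 0.456 m.
V₁ = Fr₁·√(g·y₁) = 2.28×√(9.81×0.165) = 2.90 m/s; q = V₁·y₁ = 0.479 m²/s.
V₂ = q/y₂ = 0.479/0.456 = 1.05 m/s.

V₂ = 1.05 m/s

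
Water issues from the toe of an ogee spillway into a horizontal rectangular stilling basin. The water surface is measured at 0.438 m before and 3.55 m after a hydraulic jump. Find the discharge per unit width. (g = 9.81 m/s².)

q = 5.52 m²/s

For a rectangular channel the momentum equation gives q² = ½·g·y₁·y₂·(y₁ + y₂) = ½×9.81×0.438×3.55×3.99 = 30.4.
q = √30.4 = 5.52 m²/s.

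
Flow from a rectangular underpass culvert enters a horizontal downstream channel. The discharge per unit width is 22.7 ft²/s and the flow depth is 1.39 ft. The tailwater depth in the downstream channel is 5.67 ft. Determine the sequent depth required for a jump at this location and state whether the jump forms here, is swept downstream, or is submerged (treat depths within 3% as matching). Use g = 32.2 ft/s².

V₁ = q/y₁ = 22.7/1.39 = 16.3 ft/s. Fr₁ = V₁/√(g·y₁) = 16.3/√(32.2×1.39) = 2.44.
By Bélanger, y₂/y₁ = ½[√(1 + 8Fr₁²) − 1] = ½[√48.67 − 1] = 2.99.
y₂ = 2.99 × 1.39 = 4.15 ft.
Tailwater y_tw = 5.67 ft: y_tw > y₂, so the jump is submerged.

y₂ = 4.15 ft; the jump is submerged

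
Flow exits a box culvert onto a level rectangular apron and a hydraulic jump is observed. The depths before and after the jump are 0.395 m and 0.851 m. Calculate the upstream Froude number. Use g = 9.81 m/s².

For a rectangular channel the momentum equation gives q² = ½·g·y₁·y₂·(y₁ + y₂) = ½×9.81×0.395×0.851×1.25 = 2.05.
q = √2.05 = 1.43 m²/s.
V₁ = q/y₁ = 3.63 m/s; Fr₁ = V₁/√(g·y₁) = 1.84.

Fr₁ = 1.84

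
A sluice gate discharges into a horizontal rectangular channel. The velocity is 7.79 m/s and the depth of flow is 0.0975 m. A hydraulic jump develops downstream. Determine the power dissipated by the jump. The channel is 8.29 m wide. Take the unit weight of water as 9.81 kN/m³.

P = 131 kW

Fr₁ = V₁/√(g·y₁) = 7.79/√(9.81×0.0975) = 7.97.
Bélanger equation: y₂/y₁ = ½[√(1 + 8Fr₁²) − 1] = ½[√508.6 − 1] = 10.8.
y₂ = 10.8 × 0.0975 = 1.05 m.
q = V₁·y₁ = 7.79 × 0.0975 = 0.760 m²/s. V₂ = q/y₂ = 0.760/1.05 = 0.723 m/s. E₁ = y₁ + V₁²/2g = 3.19 m; E₂ = y₂ + V₂²/2g = 1.08 m. ΔE = E₁ − E₂ = 2.11 m.
Q = q·b = 0.760 × 8.29 = 6.30 m³/s. P = γ·Q·ΔE = 9.81 × 6.30 × 2.11 = 131 kW.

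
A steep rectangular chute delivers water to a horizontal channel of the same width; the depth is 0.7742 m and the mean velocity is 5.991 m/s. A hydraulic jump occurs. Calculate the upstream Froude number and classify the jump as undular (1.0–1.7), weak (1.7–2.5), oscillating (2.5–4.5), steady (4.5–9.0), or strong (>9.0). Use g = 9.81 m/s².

Fr₁ = 2.174; weak jump

Fr₁ = V₁/√(g·y₁) = 5.991/√(9.81×0.7742) = 2.174.
Fr₁ = 2.174 lies in the weak range.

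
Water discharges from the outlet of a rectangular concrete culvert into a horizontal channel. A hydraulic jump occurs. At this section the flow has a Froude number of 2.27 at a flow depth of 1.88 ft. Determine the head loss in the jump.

ΔE = 0.915 ft

Fr₁ = 2.27 (given).
From the momentum equation for a rectangular channel, y₂/y₁ = ½[√(1 + 8Fr₁²) − 1] = ½[√42.22 − 1] = 2.75.
y₂ = 2.75 × 1.88 = 5.17 ft.
V₁ = Fr₁·√(g·y₁) = 2.27×√(32.2×1.88) = 17.7 ft/s; q = V₁·y₁ = 33.2 ft²/s. V₂ = q/y₂ = 33.2/5.17 = 6.42 ft/s. E₁ = y₁ + V₁²/2g = 6.72 ft; E₂ = y₂ + V₂²/2g = 5.81 ft. ΔE = E₁ − E₂ = 0.915 ft.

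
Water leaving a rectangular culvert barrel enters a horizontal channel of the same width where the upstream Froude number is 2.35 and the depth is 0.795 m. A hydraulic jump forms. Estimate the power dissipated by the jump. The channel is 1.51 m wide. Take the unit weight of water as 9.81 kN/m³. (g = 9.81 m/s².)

P = 34.6 kW

Fr₁ = 2.35 (given).
Sequent-depth ratio: y₂/y₁ = ½[√(1 + 8Fr₁²) − 1] = ½[√45.18 − 1] = 2.86.
y₂ = 2.86 × 0.795 = 2.27 m.
Head loss: ΔE = (y₂ − y₁)³/(4y₁y₂) = (2.27 − 0.795)³/(4×0.795×2.27) = 3.24/7.23 = 0.448 m.
V₁ = Fr₁·√(g·y₁) = 2.35×√(9.81×0.795) = 6.56 m/s; q = V₁·y₁ = 5.22 m²/s. Q = q·b = 5.22 × 1.51 = 7.88 m³/s. P = γ·Q·ΔE = 9.81 × 7.88 × 0.448 = 34.6 kW.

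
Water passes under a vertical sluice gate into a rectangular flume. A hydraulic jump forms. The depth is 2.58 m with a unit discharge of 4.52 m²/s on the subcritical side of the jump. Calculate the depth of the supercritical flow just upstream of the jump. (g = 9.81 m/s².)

y₁ = 0.521 m

V₂ = q/y₂ = 4.52/2.58 = 1.75 m/s; Fr₂ = V₂/√(g·y₂) = 0.348.
The Bélanger relation is symmetric: y₁/y₂ = ½[√(1 + 8Fr₂²) − 1] = ½[√1.970 − 1] = 0.202.
y₁ = 0.202 × 2.58 = 0.521 m.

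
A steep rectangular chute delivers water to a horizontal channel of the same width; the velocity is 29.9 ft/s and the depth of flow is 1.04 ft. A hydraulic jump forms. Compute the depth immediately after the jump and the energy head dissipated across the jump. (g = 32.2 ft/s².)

Fr₁ = V₁/√(g·y₁) = 29.9/√(32.2×1.04) = 5.17.
From the momentum equation for a rectangular channel, y₂/y₁ = ½[√(1 + 8Fr₁²) − 1] = ½[√214.6 − 1] = 6.82.
y₂ = 6.82 × 1.04 = 7.10 ft.
q = V₁·y₁ = 29.9 × 1.04 = 31.1 ft²/s. V₂ = q/y₂ = 31.1/7.10 = 4.38 ft/s. E₁ = y₁ + V₁²/2g = 14.9 ft; E₂ = y₂ + V₂²/2g = 7.40 ft. ΔE = E₁ − E₂ = 7.53 ft.

y₂ = 7.10 ft; ΔE = 7.53 ft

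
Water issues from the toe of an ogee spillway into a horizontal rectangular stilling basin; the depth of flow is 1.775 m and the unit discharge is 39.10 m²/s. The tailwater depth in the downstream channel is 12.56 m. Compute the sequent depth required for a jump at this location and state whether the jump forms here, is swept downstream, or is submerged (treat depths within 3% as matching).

V₁ = q/y₁ = 39.10/1.775 = 22.03 m/s. Fr₁ = V₁/√(g·y₁) = 22.03/√(9.81×1.775) = 5.279.
From the momentum equation for a rectangular channel, y₂/y₁ = ½[√(1 + 8Fr₁²) − 1] = ½[√223.94 − 1] = 6.982.
y₂ = 6.982 × 1.775 = 12.39 m.
Tailwater y_tw = 12.56 m: y_tw ≈ y₂, so the jump forms here.

y₂ = 12.39 m; the jump forms here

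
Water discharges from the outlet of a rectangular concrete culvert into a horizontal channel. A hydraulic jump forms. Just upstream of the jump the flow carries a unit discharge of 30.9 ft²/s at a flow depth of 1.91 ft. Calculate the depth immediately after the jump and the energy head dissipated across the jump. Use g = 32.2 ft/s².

y₂ = 4.70 ft; ΔE = 0.604 ft

V₁ = q/y₁ = 30.9/1.91 = 16.2 ft/s. Fr₁ = V₁/√(g·y₁) = 16.2/√(32.2×1.91) = 2.06.
Conjugate-depth relation: y₂/y₁ = ½[√(1 + 8Fr₁²) − 1] = ½[√35.04 − 1] = 2.46.
y₂ = 2.46 × 1.91 = 4.70 ft.
Head loss: ΔE = (y₂ − y₁)³/(4y₁y₂) = (4.70 − 1.91)³/(4×1.91×4.70) = 21.7/35.9 = 0.604 ft.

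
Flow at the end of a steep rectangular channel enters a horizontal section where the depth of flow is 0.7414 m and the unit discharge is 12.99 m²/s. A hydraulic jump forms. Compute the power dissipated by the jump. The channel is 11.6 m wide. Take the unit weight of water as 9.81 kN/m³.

V₁ = q/y₁ = 12.99/0.7414 = 17.52 m/s. Fr₁ = V₁/√(g·y₁) = 17.52/√(9.81×0.7414) = 6.497.
Bélanger equation: y₂/y₁ = ½[√(1 + 8Fr₁²) − 1] = ½[√338.66 − 1] = 8.701.
y₂ = 8.701 × 0.7414 = 6.451 m.
Head loss: ΔE = (y₂ − y₁)³/(4y₁y₂) = (6.451 − 0.7414)³/(4×0.7414×6.451) = 186.2/19.13 = 9.730 m.
Q = q·b = 12.99 × 11.6 = 150.7 m³/s. P = γ·Q·ΔE = 9.81 × 150.7 × 9.730 = 14383 kW.

P = 14383 kW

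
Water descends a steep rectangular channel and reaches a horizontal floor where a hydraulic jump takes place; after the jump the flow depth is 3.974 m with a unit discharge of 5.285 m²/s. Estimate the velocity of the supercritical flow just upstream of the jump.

V₁ = 15.88 m/s

V₂ = q/y₂ = 5.285/3.974 = 1.330 m/s; Fr₂ = V₂/√(g·y₂) = 0.2130.
The Bélanger relation is symmetric: y₁/y₂ = ½[√(1 + 8Fr₂²) − 1] = ½[√1.3629 − 1] = 0.08372.
y₁ = 0.08372 × 3.974 = 0.3327 m.
V₁ = q/y₁ = 5.285/0.3327 = 15.88 m/s.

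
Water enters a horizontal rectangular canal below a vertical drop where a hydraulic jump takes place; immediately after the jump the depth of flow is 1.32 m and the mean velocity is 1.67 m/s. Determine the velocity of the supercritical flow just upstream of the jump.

V₁ = 5.14 m/s

Fr₂ = V₂/√(g·y₂) = 1.67/√(9.81×1.32) = 0.464.
The Bélanger relation is symmetric: y₁/y₂ = ½[√(1 + 8Fr₂²) − 1] = ½[√2.723 − 1] = 0.325.
y₁ = 0.325 × 1.32 = 0.429 m.
V₁ = q/y₁ = 2.20/0.429 = 5.14 m/s.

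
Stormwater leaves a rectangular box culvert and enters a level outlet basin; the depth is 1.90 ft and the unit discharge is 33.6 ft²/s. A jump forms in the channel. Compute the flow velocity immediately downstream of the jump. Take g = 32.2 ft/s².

V₂ = 6.46 ft/s

V₁ = q/y₁ = 33.6/1.90 = 17.7 ft/s. Fr₁ = V₁/√(g·y₁) = 17.7/√(32.2×1.90) = 2.26.
From the momentum equation for a rectangular channel, y₂/y₁ = ½[√(1 + 8Fr₁²) − 1] = ½[√41.89 − 1] = 2.74.
y₂ = 2.74 × 1.90 = 5.20 ft.
V₂ = q/y₂ = 33.6/5.20 = 6.46 ft/s.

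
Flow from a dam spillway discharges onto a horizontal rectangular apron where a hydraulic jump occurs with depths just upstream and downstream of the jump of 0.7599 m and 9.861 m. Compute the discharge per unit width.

For a rectangular channel the momentum equation gives q² = ½·g·y₁·y₂·(y₁ + y₂) = ½×9.81×0.7599×9.861×10.62 = 390.4.
q = √390.4 = 19.76 m²/s.

q = 19.76 m²/s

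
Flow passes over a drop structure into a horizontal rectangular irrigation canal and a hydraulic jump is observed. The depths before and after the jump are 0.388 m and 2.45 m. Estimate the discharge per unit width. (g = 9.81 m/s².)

q = 3.64 m²/s

For a rectangular channel the momentum equation gives q² = ½·g·y₁·y₂·(y₁ + y₂) = ½×9.81×0.388×2.45×2.84 = 13.2.
q = √13.2 = 3.64 m²/s.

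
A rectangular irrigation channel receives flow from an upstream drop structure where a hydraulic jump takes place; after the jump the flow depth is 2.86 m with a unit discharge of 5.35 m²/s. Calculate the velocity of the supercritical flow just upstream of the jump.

V₁ = 9.05 m/s

V₂ = q/y₂ = 5.35/2.86 = 1.87 m/s; Fr₂ = V₂/√(g·y₂) = 0.353.
The Bélanger relation is symmetric: y₁/y₂ = ½[√(1 + 8Fr₂²) − 1] = ½[√1.998 − 1] = 0.207.
y₁ = 0.207 × 2.86 = 0.591 m.
V₁ = q/y₁ = 5.35/0.591 = 9.05 m/s.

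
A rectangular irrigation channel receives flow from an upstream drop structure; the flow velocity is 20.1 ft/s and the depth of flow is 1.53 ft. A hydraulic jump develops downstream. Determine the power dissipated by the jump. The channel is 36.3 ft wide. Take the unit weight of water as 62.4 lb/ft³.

Fr₁ = V₁/√(g·y₁) = 20.1/√(32.2×1.53) = 2.86.
Conjugate-depth relation: y₂/y₁ = ½[√(1 + 8Fr₁²) − 1] = ½[√66.60 − 1] = 3.58.
y₂ = 3.58 × 1.53 = 5.48 ft.
Head loss: ΔE = (y₂ − y₁)³/(4y₁y₂) = (5.48 − 1.53)³/(4×1.53×5.48) = 61.6/33.5 = 1.84 ft.
q = V₁·y₁ = 20.1 × 1.53 = 30.8 ft²/s. Q = q·b = 30.8 × 36.3 = 1116 cfs. P = γ·Q·ΔE/550 = 62.4 × 1116 × 1.84 / 550 = 233 hp.

P = 233 hp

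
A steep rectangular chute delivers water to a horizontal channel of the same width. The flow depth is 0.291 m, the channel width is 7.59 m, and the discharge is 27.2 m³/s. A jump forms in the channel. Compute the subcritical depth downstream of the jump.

q = Q/b = 27.2/7.59 = 3.58 m²/s; V₁ = q/y₁ = 12.3 m/s. Fr₁ = V₁/√(g·y₁) = 7.29.
From the momentum equation for a rectangular channel, y₂/y₁ = ½[√(1 + 8Fr₁²) − 1] = ½[√426.0 − 1] = 9.82.
y₂ = 9.82 × 0.291 = 2.86 m.

y₂ = 2.86 m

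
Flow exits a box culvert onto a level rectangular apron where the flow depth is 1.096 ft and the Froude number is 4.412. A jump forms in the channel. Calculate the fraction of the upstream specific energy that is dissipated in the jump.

Fr₁ = 4.412 (given).
By Bélanger, y₂/y₁ = ½[√(1 + 8Fr₁²) − 1] = ½[√156.73 − 1] = 5.760.
y₂ = 5.760 × 1.096 = 6.312 ft.
E₁ = y₁(1 + Fr₁²/2) = 1.096×(1 + 4.412²/2) = 11.76 ft. ΔE = (y₂ − y₁)³/(4y₁y₂) = 5.129 ft. ΔE/E₁ = 5.129/11.76 = 0.436.

ΔE/E₁ = 0.436 (43.6%)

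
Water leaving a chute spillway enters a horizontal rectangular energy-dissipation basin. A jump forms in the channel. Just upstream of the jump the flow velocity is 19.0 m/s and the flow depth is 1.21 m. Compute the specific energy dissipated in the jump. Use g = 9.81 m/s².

Fr₁ = V₁/√(g·y₁) = 19.0/√(9.81×1.21) = 5.51.
Conjugate-depth relation: y₂/y₁ = ½[√(1 + 8Fr₁²) − 1] = ½[√244.3 − 1] = 7.32.
y₂ = 7.32 × 1.21 = 8.85 m.
q = V₁·y₁ = 19.0 × 1.21 = 23.0 m²/s. V₂ = q/y₂ = 23.0/8.85 = 2.60 m/s. E₁ = y₁ + V₁²/2g = 19.6 m; E₂ = y₂ + V₂²/2g = 9.20 m. ΔE = E₁ − E₂ = 10.4 m.

ΔE = 10.4 m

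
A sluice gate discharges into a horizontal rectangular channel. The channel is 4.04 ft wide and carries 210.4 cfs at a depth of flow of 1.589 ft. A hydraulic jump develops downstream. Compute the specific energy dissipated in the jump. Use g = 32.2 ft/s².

q = Q/b = 210.4/4.04 = 52.08 ft²/s; V₁ = q/y₁ = 32.77 ft/s. Fr₁ = V₁/√(g·y₁) = 4.582.
Bélanger equation: y₂/y₁ = ½[√(1 + 8Fr₁²) − 1] = ½[√168.95 − 1] = 5.999.
y₂ = 5.999 × 1.589 = 9.533 ft.
Head loss: ΔE = (y₂ − y₁)³/(4y₁y₂) = (9.533 − 1.589)³/(4×1.589×9.533) = 501.2/60.59 = 8.273 ft.

ΔE = 8.273 ft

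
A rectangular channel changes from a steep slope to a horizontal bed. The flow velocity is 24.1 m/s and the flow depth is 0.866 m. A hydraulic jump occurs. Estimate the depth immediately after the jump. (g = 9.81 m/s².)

Fr₁ = V₁/√(g·y₁) = 24.1/√(9.81×0.866) = 8.27.
By Bélanger, y₂/y₁ = ½[√(1 + 8Fr₁²) − 1] = ½[√547.9 − 1] = 11.2.
y₂ = 11.2 × 0.866 = 9.70 m.

y₂ = 9.70 m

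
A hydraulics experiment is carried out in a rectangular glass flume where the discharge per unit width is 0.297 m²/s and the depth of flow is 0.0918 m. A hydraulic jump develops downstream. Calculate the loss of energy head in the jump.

ΔE = 0.198 m

V₁ = q/y₁ = 0.297/0.0918 = 3.24 m/s. Fr₁ = V₁/√(g·y₁) = 3.24/√(9.81×0.0918) = 3.41.
From the momentum equation for a rectangular channel, y₂/y₁ = ½[√(1 + 8Fr₁²) − 1] = ½[√93.98 − 1] = 4.35.
y₂ = 4.35 × 0.0918 = 0.399 m.
V₂ = q/y₂ = 0.297/0.399 = 0.744 m/s. E₁ = y₁ + V₁²/2g = 0.625 m; E₂ = y₂ + V₂²/2g = 0.427 m. ΔE = E₁ − E₂ = 0.198 m.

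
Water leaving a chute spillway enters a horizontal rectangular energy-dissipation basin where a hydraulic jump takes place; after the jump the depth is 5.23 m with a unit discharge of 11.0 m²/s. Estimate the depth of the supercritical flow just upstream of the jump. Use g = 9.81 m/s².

y₁ = 0.784 m

V₂ = q/y₂ = 11.0/5.23 = 2.10 m/s; Fr₂ = V₂/√(g·y₂) = 0.294.
Since the conjugate-depth ratio holds either way, y₁/y₂ = ½[√(1 + 8Fr₂²) − 1] = ½[√1.690 − 1] = 0.150.
y₁ = 0.150 × 5.23 = 0.784 m.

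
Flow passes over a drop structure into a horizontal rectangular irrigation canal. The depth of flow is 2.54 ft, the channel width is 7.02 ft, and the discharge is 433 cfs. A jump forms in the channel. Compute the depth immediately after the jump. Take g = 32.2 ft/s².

q = Q/b = 433/7.02 = 61.7 ft²/s; V₁ = q/y₁ = 24.3 ft/s. Fr₁ = V₁/√(g·y₁) = 2.69.
Sequent-depth ratio: y₂/y₁ = ½[√(1 + 8Fr₁²) − 1] = ½[√58.68 − 1] = 3.33.
y₂ = 3.33 × 2.54 = 8.46 ft.

y₂ = 8.46 ft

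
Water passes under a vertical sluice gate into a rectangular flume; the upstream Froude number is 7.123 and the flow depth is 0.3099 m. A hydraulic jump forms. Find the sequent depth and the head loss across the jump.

y₂ = 2.971 m; ΔE = 5.115 m

Fr₁ = 7.123 (given).
From the momentum equation for a rectangular channel, y₂/y₁ = ½[√(1 + 8Fr₁²) − 1] = ½[√406.90 − 1] = 9.586.
y₂ = 9.586 × 0.3099 = 2.971 m.
Head loss: ΔE = (y₂ − y₁)³/(4y₁y₂) = (2.971 − 0.3099)³/(4×0.3099×2.971) = 18.84/3.682 = 5.115 m.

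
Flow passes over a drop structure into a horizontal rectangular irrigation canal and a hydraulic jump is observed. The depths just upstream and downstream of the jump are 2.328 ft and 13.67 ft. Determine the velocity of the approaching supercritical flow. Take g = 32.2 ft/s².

V₁ = 38.89 ft/s

For a rectangular channel the momentum equation gives q² = ½·g·y₁·y₂·(y₁ + y₂) = ½×32.2×2.328×13.67×16.00 = 8197.
q = √8197 = 90.54 ft²/s.
V₁ = q/y₁ = 90.54/2.328 = 38.89 ft/s.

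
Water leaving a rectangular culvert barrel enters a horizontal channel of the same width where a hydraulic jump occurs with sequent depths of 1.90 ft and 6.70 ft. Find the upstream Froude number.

Fr₁ = 2.82

For a rectangular channel the momentum equation gives q² = ½·g·y₁·y₂·(y₁ + y₂) = ½×32.2×1.90×6.70×8.60 = 1763.
q = √1763 = 42.0 ft²/s.
V₁ = q/y₁ = 22.1 ft/s; Fr₁ = V₁/√(g·y₁) = 2.82.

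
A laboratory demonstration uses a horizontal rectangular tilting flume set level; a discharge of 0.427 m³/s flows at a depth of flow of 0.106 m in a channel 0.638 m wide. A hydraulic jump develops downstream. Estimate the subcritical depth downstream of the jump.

q = Q/b = 0.427/0.638 = 0.669 m²/s; V₁ = q/y₁ = 6.31 m/s. Fr₁ = V₁/√(g·y₁) = 6.19.
From the momentum equation for a rectangular channel, y₂/y₁ = ½[√(1 + 8Fr₁²) − 1] = ½[√307.7 − 1] = 8.27.
y₂ = 8.27 × 0.106 = 0.877 m.

y₂ = 0.877 m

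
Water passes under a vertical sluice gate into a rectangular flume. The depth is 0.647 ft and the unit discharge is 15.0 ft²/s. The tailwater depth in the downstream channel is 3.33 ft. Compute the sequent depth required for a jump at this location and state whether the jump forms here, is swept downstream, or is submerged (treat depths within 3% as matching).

y₂ = 4.34 ft; the jump is swept downstream

V₁ = q/y₁ = 15.0/0.647 = 23.2 ft/s. Fr₁ = V₁/√(g·y₁) = 23.2/√(32.2×0.647) = 5.08.
By Bélanger, y₂/y₁ = ½[√(1 + 8Fr₁²) − 1] = ½[√207.4 − 1] = 6.70.
y₂ = 6.70 × 0.647 = 4.34 ft.
Tailwater y_tw = 3.33 ft: y_tw < y₂, so the jump is swept downstream.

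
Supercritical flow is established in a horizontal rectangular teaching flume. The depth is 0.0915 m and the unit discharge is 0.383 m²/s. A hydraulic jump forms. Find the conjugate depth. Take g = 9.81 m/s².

V₁ = q/y₁ = 0.383/0.0915 = 4.19 m/s. Fr₁ = V₁/√(g·y₁) = 4.19/√(9.81×0.0915) = 4.42.
From the momentum equation for a rectangular channel, y₂/y₁ = ½[√(1 + 8Fr₁²) − 1] = ½[√157.2 − 1] = 5.77.
y₂ = 5.77 × 0.0915 = 0.528 m.

y₂ = 0.528 m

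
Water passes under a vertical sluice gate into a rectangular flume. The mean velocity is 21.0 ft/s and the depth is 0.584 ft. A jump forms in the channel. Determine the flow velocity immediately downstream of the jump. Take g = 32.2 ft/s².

Fr₁ = V₁/√(g·y₁) = 21.0/√(32.2×0.584) = 4.84.
Sequent-depth ratio: y₂/y₁ = ½[√(1 + 8Fr₁²) − 1] = ½[√188.6 − 1] = 6.37.
y₂ = 6.37 × 0.584 = 3.72 ft.
q = V₁·y₁ = 21.0 × 0.584 = 12.3 ft²/s.
V₂ = q/y₂ = 12.3/3.72 = 3.30 ft/s.

V₂ = 3.30 ft/s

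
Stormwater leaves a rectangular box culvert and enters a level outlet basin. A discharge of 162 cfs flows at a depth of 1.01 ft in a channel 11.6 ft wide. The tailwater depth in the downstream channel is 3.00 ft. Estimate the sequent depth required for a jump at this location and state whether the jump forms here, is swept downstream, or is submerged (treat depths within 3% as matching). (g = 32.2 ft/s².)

q = Q/b = 162/11.6 = 14.0 ft²/s; V₁ = q/y₁ = 13.8 ft/s. Fr₁ = V₁/√(g·y₁) = 2.42.
Bélanger equation: y₂/y₁ = ½[√(1 + 8Fr₁²) − 1] = ½[√48.03 − 1] = 2.97.
y₂ = 2.97 × 1.01 = 2.99 ft.
Tailwater y_tw = 3.00 ft: y_tw ≈ y₂, so the jump forms here.

y₂ = 2.99 ft; the jump forms here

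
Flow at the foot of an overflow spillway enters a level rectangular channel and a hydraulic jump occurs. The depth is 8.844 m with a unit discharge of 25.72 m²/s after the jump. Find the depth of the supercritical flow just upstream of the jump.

V₂ = q/y₂ = 25.72/8.844 = 2.908 m/s; Fr₂ = V₂/√(g·y₂) = 0.3122.
Since the conjugate-depth ratio holds either way, y₁/y₂ = ½[√(1 + 8Fr₂²) − 1] = ½[√1.7799 − 1] = 0.1671.
y₁ = 0.1671 × 8.844 = 1.477 m.

y₁ = 1.477 m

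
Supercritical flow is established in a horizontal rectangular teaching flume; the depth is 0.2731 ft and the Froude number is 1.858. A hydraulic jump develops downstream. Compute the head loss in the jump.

Fr₁ = 1.858 (given).
Sequent-depth ratio: y₂/y₁ = ½[√(1 + 8Fr₁²) − 1] = ½[√28.617 − 1] = 2.175.
y₂ = 2.175 × 0.2731 = 0.5939 ft.
Head loss: ΔE = (y₂ − y₁)³/(4y₁y₂) = (0.5939 − 0.2731)³/(4×0.2731×0.5939) = 0.03302/0.6488 = 0.05090 ft.

ΔE = 0.05090 ft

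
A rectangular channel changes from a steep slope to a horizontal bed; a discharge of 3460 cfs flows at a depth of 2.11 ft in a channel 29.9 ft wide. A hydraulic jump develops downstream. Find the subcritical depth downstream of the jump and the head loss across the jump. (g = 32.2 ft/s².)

y₂ = 18.8 ft; ΔE = 29.4 ft

q = Q/b = 3460/29.9 = 116 ft²/s; V₁ = q/y₁ = 54.8 ft/s. Fr₁ = V₁/√(g·y₁) = 6.65.
Bélanger equation: y₂/y₁ = ½[√(1 + 8Fr₁²) − 1] = ½[√355.2 − 1] = 8.92.
y₂ = 8.92 × 2.11 = 18.8 ft.
Head loss: ΔE = (y₂ − y₁)³/(4y₁y₂) = (18.8 − 2.11)³/(4×2.11×18.8) = 4672/159 = 29.4 ft.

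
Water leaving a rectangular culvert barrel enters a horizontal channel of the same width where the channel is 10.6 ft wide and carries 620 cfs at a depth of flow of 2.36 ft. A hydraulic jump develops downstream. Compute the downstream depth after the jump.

y₂ = 8.38 ft

q = Q/b = 620/10.6 = 58.5 ft²/s; V₁ = q/y₁ = 24.8 ft/s. Fr₁ = V₁/√(g·y₁) = 2.84.
By Bélanger, y₂/y₁ = ½[√(1 + 8Fr₁²) − 1] = ½[√65.67 − 1] = 3.55.
y₂ = 3.55 × 2.36 = 8.38 ft.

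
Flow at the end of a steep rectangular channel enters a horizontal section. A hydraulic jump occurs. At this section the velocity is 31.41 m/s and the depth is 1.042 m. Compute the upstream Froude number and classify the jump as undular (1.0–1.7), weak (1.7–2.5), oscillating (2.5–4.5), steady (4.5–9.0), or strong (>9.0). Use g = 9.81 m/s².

Fr₁ = 9.824; strong jump

Fr₁ = V₁/√(g·y₁) = 31.41/√(9.81×1.042) = 9.824.
Fr₁ = 9.824 lies in the strong range.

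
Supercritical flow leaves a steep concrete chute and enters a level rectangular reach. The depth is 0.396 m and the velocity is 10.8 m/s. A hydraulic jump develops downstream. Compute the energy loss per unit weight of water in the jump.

ΔE = 3.35 m

Fr₁ = V₁/√(g·y₁) = 10.8/√(9.81×0.396) = 5.48.
Conjugate-depth relation: y₂/y₁ = ½[√(1 + 8Fr₁²) − 1] = ½[√241.2 − 1] = 7.27.
y₂ = 7.27 × 0.396 = 2.88 m.
q = V₁·y₁ = 10.8 × 0.396 = 4.28 m²/s. V₂ = q/y₂ = 4.28/2.88 = 1.49 m/s. E₁ = y₁ + V₁²/2g = 6.34 m; E₂ = y₂ + V₂²/2g = 2.99 m. ΔE = E₁ − E₂ = 3.35 m.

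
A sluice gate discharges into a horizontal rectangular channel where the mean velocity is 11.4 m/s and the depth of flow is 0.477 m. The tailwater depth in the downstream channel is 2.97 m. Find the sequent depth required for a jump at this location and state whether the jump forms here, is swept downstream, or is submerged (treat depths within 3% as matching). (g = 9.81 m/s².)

y₂ = 3.32 m; the jump is swept downstream

Fr₁ = V₁/√(g·y₁) = 11.4/√(9.81×0.477) = 5.27.
Conjugate-depth relation: y₂/y₁ = ½[√(1 + 8Fr₁²) − 1] = ½[√223.2 − 1] = 6.97.
y₂ = 6.97 × 0.477 = 3.32 m.
Tailwater y_tw = 2.97 m: y_tw < y₂, so the jump is swept downstream.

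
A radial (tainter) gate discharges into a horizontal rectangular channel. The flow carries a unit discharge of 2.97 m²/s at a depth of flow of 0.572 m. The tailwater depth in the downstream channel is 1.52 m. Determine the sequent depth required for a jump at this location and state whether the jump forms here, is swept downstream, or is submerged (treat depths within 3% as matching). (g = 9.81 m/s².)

y₂ = 1.51 m; the jump forms here

V₁ = q/y₁ = 2.97/0.572 = 5.19 m/s. Fr₁ = V₁/√(g·y₁) = 5.19/√(9.81×0.572) = 2.19.
Bélanger equation: y₂/y₁ = ½[√(1 + 8Fr₁²) − 1] = ½[√39.44 − 1] = 2.64.
y₂ = 2.64 × 0.572 = 1.51 m.
Tailwater y_tw = 1.52 m: y_tw ≈ y₂, so the jump forms here.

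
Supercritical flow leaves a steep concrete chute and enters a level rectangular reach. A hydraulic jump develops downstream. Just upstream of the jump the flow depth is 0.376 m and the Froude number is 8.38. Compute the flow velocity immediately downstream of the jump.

V₂ = 1.42 m/s

Fr₁ = 8.38 (given).
Bélanger equation: y₂/y₁ = ½[√(1 + 8Fr₁²) − 1] = ½[√562.8 − 1] = 11.4.
y₂ = 11.4 × 0.376 = 4.27 m.
V₁ = Fr₁·√(g·y₁) = 8.38×√(9.81×0.376) = 16.1 m/s; q = V₁·y₁ = 6.05 m²/s.
V₂ = q/y₂ = 6.05/4.27 = 1.42 m/s.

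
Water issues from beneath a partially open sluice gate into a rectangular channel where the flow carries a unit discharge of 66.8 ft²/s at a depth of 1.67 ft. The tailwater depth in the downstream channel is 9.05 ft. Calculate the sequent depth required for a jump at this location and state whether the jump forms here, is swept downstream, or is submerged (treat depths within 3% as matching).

y₂ = 12.1 ft; the jump is swept downstream

V₁ = q/y₁ = 66.8/1.67 = 40.0 ft/s. Fr₁ = V₁/√(g·y₁) = 40.0/√(32.2×1.67) = 5.45.
Bélanger equation: y₂/y₁ = ½[√(1 + 8Fr₁²) − 1] = ½[√239.0 − 1] = 7.23.
y₂ = 7.23 × 1.67 = 12.1 ft.
Tailwater y_tw = 9.05 ft: y_tw < y₂, so the jump is swept downstream.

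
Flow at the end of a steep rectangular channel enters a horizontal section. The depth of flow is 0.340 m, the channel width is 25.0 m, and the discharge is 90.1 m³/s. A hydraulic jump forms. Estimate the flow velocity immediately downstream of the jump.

V₂ = 1.37 m/s

q = Q/b = 90.1/25.0 = 3.60 m²/s; V₁ = q/y₁ = 10.6 m/s. Fr₁ = V₁/√(g·y₁) = 5.80.
Sequent-depth ratio: y₂/y₁ = ½[√(1 + 8Fr₁²) − 1] = ½[√270.5 − 1] = 7.72.
y₂ = 7.72 × 0.340 = 2.63 m.
V₂ = q/y₂ = 3.60/2.63 = 1.37 m/s.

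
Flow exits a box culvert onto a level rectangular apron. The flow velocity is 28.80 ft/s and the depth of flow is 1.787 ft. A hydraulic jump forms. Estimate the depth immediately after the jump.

y₂ = 8.743 ft

Fr₁ = V₁/√(g·y₁) = 28.80/√(32.2×1.787) = 3.797.
Sequent-depth ratio: y₂/y₁ = ½[√(1 + 8Fr₁²) − 1] = ½[√116.32 − 1] = 4.893.
y₂ = 4.893 × 1.787 = 8.743 ft.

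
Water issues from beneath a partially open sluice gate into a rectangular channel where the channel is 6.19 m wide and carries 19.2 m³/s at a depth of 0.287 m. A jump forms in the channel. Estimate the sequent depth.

y₂ = 2.47 m

q = Q/b = 19.2/6.19 = 3.10 m²/s; V₁ = q/y₁ = 10.8 m/s. Fr₁ = V₁/√(g·y₁) = 6.44.
Conjugate-depth relation: y₂/y₁ = ½[√(1 + 8Fr₁²) − 1] = ½[√332.9 − 1] = 8.62.
y₂ = 8.62 × 0.287 = 2.47 m.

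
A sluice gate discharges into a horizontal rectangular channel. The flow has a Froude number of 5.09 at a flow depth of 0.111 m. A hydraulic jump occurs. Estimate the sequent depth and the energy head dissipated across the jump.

y₂ = 0.745 m; ΔE = 0.772 m

Fr₁ = 5.09 (given).
By Bélanger, y₂/y₁ = ½[√(1 + 8Fr₁²) − 1] = ½[√208.3 − 1] = 6.72.
y₂ = 6.72 × 0.111 = 0.745 m.
V₁ = Fr₁·√(g·y₁) = 5.09×√(9.81×0.111) = 5.31 m/s; q = V₁·y₁ = 0.590 m²/s. V₂ = q/y₂ = 0.590/0.745 = 0.791 m/s. E₁ = y₁ + V₁²/2g = 1.55 m; E₂ = y₂ + V₂²/2g = 0.777 m. ΔE = E₁ − E₂ = 0.772 m.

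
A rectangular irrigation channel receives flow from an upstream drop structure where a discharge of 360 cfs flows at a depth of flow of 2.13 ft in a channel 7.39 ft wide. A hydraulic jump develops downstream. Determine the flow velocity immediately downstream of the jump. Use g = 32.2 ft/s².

V₂ = 6.65 ft/s

q = Q/b = 360/7.39 = 48.7 ft²/s; V₁ = q/y₁ = 22.9 ft/s. Fr₁ = V₁/√(g·y₁) = 2.76.
Conjugate-depth relation: y₂/y₁ = ½[√(1 + 8Fr₁²) − 1] = ½[√62.01 − 1] = 3.44.
y₂ = 3.44 × 2.13 = 7.32 ft.
V₂ = q/y₂ = 48.7/7.32 = 6.65 ft/s.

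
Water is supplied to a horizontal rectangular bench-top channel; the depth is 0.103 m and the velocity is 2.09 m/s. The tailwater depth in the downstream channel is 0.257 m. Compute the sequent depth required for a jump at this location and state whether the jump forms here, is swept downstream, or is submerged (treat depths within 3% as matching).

y₂ = 0.256 m; the jump forms here

Fr₁ = V₁/√(g·y₁) = 2.09/√(9.81×0.103) = 2.08.
Bélanger equation: y₂/y₁ = ½[√(1 + 8Fr₁²) − 1] = ½[√35.58 − 1] = 2.48.
y₂ = 2.48 × 0.103 = 0.256 m.
Tailwater y_tw = 0.257 m: y_tw ≈ y₂, so the jump forms here.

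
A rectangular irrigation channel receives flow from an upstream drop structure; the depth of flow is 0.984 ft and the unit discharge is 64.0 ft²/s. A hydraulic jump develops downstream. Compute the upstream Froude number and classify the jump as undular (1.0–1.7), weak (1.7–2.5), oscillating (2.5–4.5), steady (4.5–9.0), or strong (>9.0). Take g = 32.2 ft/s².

V₁ = q/y₁ = 64.0/0.984 = 65.0 ft/s. Fr₁ = V₁/√(g·y₁) = 65.0/√(32.2×0.984) = 11.6.
Fr₁ = 11.6 lies in the strong range.

Fr₁ = 11.6; strong jump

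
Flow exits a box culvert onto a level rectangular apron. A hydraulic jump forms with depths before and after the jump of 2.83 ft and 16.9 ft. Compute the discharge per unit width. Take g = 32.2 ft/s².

For a rectangular channel the momentum equation gives q² = ½·g·y₁·y₂·(y₁ + y₂) = ½×32.2×2.83×16.9×19.7 = 15192.
q = √15192 = 123 ft²/s.

q = 123 ft²/s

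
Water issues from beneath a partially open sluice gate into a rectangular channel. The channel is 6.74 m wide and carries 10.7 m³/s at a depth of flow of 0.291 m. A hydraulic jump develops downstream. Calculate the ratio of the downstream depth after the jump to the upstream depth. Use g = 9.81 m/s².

q = Q/b = 10.7/6.74 = 1.59 m²/s; V₁ = q/y₁ = 5.46 m/s. Fr₁ = V₁/√(g·y₁) = 3.23.
Bélanger equation: y₂/y₁ = ½[√(1 + 8Fr₁²) − 1] = ½[√84.40 − 1] = 4.09.

y₂/y₁ = 4.09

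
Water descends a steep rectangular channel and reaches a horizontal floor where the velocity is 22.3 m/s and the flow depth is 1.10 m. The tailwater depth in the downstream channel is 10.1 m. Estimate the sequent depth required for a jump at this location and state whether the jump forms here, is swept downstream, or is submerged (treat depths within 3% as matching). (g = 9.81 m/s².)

Fr₁ = V₁/√(g·y₁) = 22.3/√(9.81×1.10) = 6.79.
Bélanger equation: y₂/y₁ = ½[√(1 + 8Fr₁²) − 1] = ½[√369.7 − 1] = 9.11.
y₂ = 9.11 × 1.10 = 10.0 m.
Tailwater y_tw = 10.1 m: y_tw ≈ y₂, so the jump forms here.

y₂ = 10.0 m; the jump forms here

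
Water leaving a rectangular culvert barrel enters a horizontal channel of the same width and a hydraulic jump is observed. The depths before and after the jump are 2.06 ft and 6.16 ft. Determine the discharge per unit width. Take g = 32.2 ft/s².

For a rectangular channel the momentum equation gives q² = ½·g·y₁·y₂·(y₁ + y₂) = ½×32.2×2.06×6.16×8.22 = 1679.
q = √1679 = 41.0 ft²/s.

q = 41.0 ft²/s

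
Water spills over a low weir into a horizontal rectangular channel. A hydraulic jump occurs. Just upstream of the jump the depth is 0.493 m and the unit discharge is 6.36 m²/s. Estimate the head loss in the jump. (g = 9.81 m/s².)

V₁ = q/y₁ = 6.36/0.493 = 12.9 m/s. Fr₁ = V₁/√(g·y₁) = 12.9/√(9.81×0.493) = 5.87.
By Bélanger, y₂/y₁ = ½[√(1 + 8Fr₁²) − 1] = ½[√276.3 − 1] = 7.81.
y₂ = 7.81 × 0.493 = 3.85 m.
V₂ = q/y₂ = 6.36/3.85 = 1.65 m/s. E₁ = y₁ + V₁²/2g = 8.98 m; E₂ = y₂ + V₂²/2g = 3.99 m. ΔE = E₁ − E₂ = 4.99 m.

ΔE = 4.99 m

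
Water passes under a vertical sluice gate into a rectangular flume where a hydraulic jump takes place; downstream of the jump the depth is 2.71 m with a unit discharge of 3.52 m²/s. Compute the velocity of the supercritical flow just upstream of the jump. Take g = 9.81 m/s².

V₂ = q/y₂ = 3.52/2.71 = 1.30 m/s; Fr₂ = V₂/√(g·y₂) = 0.252.
From the momentum equation (using Fr₂), y₁/y₂ = ½[√(1 + 8Fr₂²) − 1] = ½[√1.508 − 1] = 0.114.
y₁ = 0.114 × 2.71 = 0.309 m.
V₁ = q/y₁ = 3.52/0.309 = 11.4 m/s.

V₁ = 11.4 m/s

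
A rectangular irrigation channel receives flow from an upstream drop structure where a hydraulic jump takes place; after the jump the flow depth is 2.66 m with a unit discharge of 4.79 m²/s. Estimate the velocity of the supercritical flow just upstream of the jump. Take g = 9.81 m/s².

V₂ = q/y₂ = 4.79/2.66 = 1.80 m/s; Fr₂ = V₂/√(g·y₂) = 0.353.
Since the conjugate-depth ratio holds either way, y₁/y₂ = ½[√(1 + 8Fr₂²) − 1] = ½[√1.994 − 1] = 0.206.
y₁ = 0.206 × 2.66 = 0.548 m.
V₁ = q/y₁ = 4.79/0.548 = 8.74 m/s.

V₁ = 8.74 m/s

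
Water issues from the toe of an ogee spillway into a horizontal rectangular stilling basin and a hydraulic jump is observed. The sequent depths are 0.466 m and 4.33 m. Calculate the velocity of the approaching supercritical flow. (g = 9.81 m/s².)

V₁ = 14.8 m/s

For a rectangular channel the momentum equation gives q² = ½·g·y₁·y₂·(y₁ + y₂) = ½×9.81×0.466×4.33×4.80 = 47.5.
q = √47.5 = 6.89 m²/s.
V₁ = q/y₁ = 6.89/0.466 = 14.8 m/s.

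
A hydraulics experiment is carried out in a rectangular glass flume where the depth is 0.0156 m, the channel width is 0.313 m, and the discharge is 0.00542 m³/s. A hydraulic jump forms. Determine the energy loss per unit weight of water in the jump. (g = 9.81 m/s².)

ΔE = 0.0181 m

q = Q/b = 0.00542/0.313 = 0.0173 m²/s; V₁ = q/y₁ = 1.11 m/s. Fr₁ = V₁/√(g·y₁) = 2.84.
Bélanger equation: y₂/y₁ = ½[√(1 + 8Fr₁²) − 1] = ½[√65.41 − 1] = 3.54.
y₂ = 3.54 × 0.0156 = 0.0553 m.
Head loss: ΔE = (y₂ − y₁)³/(4y₁y₂) = (0.0553 − 0.0156)³/(4×0.0156×0.0553) = 0.0000625/0.00345 = 0.0181 m.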